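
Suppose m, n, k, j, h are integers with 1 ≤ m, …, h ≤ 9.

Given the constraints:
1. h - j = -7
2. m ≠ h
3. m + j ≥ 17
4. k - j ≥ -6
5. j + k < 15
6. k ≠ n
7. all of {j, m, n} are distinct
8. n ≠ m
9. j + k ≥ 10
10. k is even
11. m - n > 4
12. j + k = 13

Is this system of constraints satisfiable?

Try m = 8, n = 2, k = 4, j = 9, h = 2.
Check constraint 1: h - j = -7; constraint 3: m + j = 17. The remaining constraints are straightforward to verify.

Satisfiable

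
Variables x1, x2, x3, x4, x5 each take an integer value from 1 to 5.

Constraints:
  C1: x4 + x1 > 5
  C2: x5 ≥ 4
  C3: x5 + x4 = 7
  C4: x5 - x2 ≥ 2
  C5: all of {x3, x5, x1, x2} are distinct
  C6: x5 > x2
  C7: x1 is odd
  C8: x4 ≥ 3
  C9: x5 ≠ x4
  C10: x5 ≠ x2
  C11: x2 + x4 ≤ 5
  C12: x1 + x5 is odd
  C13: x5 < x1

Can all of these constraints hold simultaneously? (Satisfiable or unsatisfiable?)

Satisfiable

Setting (x1, x2, x3, x4, x5) = (5, 1, 3, 3, 4) satisfies everything: constraint 1: x4 + x1 = 8; constraint 3: x5 + x4 = 7; constraint 4: x5 - x2 = 3, and the others follow.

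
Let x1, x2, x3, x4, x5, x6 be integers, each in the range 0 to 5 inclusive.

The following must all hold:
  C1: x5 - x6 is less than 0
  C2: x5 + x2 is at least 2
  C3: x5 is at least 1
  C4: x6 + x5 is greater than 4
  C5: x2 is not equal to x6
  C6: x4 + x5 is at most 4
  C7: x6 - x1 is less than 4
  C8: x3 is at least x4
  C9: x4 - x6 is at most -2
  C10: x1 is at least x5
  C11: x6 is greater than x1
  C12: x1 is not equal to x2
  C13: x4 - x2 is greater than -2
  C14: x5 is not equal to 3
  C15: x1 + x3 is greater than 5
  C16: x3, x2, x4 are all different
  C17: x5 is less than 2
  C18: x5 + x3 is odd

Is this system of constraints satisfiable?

Satisfiable

Take x1 = 3, x2 = 1, x3 = 4, x4 = 0, x5 = 1, x6 = 4. Then constraint 1: x5 - x6 = -3; constraint 2: x5 + x2 = 2; constraint 4: x6 + x5 = 5, and every other listed constraint is also met.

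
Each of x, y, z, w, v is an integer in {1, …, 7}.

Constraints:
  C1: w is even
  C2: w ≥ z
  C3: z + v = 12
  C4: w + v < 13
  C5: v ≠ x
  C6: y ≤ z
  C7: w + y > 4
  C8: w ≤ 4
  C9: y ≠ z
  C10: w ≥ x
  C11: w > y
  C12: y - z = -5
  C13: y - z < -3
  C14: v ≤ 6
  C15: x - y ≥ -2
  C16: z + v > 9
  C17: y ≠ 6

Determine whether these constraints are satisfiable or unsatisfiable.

From constraints 2 and 8: z ≤ w ≤ 4. From constraint 14: v ≤ 6. Hence z + v ≤ 10. But constraint 3 requires z + v = 12, and 12 > 10. Contradiction.

Unsatisfiable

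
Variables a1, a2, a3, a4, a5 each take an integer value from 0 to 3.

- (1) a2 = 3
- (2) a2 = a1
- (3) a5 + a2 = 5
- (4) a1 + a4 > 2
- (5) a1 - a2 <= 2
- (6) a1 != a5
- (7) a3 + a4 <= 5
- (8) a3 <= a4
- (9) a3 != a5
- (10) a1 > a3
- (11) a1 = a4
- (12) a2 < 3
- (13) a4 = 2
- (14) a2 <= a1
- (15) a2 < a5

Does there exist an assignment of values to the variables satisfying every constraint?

Unsatisfiable

Constraint 1 fixes a2 = 3 and constraint 13 fixes a4 = 2. Constraints 2 and 11 give a2 = a1 = a4, so a2 = a4. But 3 ≠ 2 — contradiction.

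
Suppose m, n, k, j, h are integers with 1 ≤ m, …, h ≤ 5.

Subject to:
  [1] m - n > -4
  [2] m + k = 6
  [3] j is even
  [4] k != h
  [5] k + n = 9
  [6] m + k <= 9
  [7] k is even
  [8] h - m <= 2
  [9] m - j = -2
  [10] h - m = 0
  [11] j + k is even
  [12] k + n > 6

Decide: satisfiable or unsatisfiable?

The assignment m = 2, n = 5, k = 4, j = 4, h = 2 works:
  constraint 1 holds since m - n = -3.
  constraint 2 holds since m + k = 6.
  constraint 5 holds since k + n = 9.
The rest check out directly.

Satisfiable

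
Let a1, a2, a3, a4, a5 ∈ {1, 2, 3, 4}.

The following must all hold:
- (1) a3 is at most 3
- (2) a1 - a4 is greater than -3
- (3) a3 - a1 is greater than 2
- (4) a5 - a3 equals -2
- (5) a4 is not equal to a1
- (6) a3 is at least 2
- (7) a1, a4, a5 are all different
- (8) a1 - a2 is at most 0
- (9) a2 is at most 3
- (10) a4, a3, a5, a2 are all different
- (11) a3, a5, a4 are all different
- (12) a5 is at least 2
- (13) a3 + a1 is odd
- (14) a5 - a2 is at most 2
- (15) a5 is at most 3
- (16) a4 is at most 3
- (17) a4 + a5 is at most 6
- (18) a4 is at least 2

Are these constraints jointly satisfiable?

Unsatisfiable

Constraints 1, 6, 12, 15, 16, and 18 confine each of a3, a5, a4 to the 2 values {2, 3}.
Constraint 11 requires all 3 of them to be distinct, but only 2 values are available — impossible by the pigeonhole principle.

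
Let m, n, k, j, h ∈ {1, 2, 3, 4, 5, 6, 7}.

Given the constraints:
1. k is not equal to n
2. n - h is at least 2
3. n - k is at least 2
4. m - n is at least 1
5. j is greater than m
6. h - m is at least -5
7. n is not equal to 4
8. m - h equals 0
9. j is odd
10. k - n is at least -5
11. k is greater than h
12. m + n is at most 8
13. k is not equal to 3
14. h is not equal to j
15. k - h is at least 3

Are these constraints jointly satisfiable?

Unsatisfiable

Constraints 3, 4, 6, and 15 give m − n ≥ 1, n − k ≥ 2, k − h ≥ 3, h − m ≥ -5.
Adding all 4 inequalities: the left sides telescope to 0, and the right sides sum to 1 + 2 + 3 + (-5) = 1. So 0 ≥ 1, which is false.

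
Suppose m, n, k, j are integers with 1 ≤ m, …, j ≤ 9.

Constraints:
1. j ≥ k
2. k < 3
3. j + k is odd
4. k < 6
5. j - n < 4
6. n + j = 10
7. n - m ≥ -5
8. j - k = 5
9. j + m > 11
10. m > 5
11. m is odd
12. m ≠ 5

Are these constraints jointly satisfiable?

Satisfiable

Setting (m, n, k, j) = (7, 4, 1, 6) satisfies everything: constraint 5: j - n = 2; constraint 6: n + j = 10; constraint 7: n - m = -3, and the others follow.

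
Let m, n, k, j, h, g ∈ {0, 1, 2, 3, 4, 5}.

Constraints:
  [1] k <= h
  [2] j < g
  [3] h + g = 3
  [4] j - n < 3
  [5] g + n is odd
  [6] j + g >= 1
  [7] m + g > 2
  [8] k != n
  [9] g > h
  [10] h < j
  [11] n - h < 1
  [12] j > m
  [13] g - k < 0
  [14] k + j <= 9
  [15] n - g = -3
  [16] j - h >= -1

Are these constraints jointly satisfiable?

Constraints 1, 2, 10, and 13 give g < k, k ≤ h, h < j, j < g. Chaining: g < k ≤ h < j < g, which forces g < g — impossible.

Unsatisfiable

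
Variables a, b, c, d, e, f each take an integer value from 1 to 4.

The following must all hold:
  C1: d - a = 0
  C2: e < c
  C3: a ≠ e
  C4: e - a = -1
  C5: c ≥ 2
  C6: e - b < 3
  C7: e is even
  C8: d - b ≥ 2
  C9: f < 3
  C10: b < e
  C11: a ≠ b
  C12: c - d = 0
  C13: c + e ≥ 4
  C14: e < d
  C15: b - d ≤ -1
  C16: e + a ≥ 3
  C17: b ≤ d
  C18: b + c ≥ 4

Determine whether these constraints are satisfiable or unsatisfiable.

Satisfiable

One satisfying assignment is a = 3, b = 1, c = 3, d = 3, e = 2, f = 2.
For the less obvious constraints — constraint 1: d - a = 0; constraint 4: e - a = -1; constraint 6: e - b = 1 — and the others hold by inspection.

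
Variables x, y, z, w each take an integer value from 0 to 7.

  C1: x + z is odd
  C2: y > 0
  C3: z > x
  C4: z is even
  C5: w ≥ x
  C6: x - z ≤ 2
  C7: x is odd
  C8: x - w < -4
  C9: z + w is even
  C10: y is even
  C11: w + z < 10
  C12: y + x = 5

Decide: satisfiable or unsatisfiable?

Satisfiable

Setting (x, y, z, w) = (1, 4, 2, 6) satisfies everything: constraint 6: x - z = -1; constraint 8: x - w = -5, and the others follow.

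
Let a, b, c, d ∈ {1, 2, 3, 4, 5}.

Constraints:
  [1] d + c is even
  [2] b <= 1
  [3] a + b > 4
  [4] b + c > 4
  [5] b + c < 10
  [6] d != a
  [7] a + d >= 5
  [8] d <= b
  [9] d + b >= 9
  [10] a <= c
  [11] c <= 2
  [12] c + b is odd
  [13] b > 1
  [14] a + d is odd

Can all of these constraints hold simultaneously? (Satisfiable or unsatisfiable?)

From constraints 10 and 11: a ≤ c ≤ 2. From constraints 2 and 8: d ≤ b ≤ 1. Hence a + d ≤ 3. But constraint 7 requires a + d ≥ 5, and 5 > 3. Contradiction.

Unsatisfiable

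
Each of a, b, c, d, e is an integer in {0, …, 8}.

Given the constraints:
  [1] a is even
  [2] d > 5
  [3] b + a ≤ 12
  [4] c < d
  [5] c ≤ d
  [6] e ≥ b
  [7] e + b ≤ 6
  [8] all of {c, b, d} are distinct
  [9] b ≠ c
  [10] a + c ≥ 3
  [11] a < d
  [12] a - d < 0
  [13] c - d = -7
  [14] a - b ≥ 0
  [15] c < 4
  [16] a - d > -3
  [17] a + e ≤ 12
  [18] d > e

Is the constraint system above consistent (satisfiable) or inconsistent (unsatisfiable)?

Take a = 6, b = 3, c = 0, d = 7, e = 3. Then constraint 3: b + a = 9; constraint 7: e + b = 6; constraint 10: a + c = 6, and every other listed constraint is also met.

Satisfiable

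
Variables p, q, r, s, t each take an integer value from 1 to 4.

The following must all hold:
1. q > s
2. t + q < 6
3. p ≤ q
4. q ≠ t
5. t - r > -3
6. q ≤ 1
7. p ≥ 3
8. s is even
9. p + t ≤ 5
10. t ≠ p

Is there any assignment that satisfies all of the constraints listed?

Unsatisfiable

From constraint 7: p ≥ 3. From constraints 3 and 6: p ≤ q and q ≤ 1, so p ≤ 1. But 1 < 3, so no value of p works.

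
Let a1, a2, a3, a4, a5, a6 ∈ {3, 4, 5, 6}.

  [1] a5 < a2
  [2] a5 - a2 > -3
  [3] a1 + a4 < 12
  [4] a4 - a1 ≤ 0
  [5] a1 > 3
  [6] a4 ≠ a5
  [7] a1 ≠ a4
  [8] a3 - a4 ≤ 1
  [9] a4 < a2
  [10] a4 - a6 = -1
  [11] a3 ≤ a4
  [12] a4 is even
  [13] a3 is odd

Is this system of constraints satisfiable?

The assignment a1 = 6, a2 = 6, a3 = 3, a4 = 4, a5 = 5, a6 = 5 works:
  constraint 2 holds since a5 - a2 = -1.
  constraint 3 holds since a1 + a4 = 10.
  constraint 4 holds since a4 - a1 = -2.
The rest check out directly.

Satisfiable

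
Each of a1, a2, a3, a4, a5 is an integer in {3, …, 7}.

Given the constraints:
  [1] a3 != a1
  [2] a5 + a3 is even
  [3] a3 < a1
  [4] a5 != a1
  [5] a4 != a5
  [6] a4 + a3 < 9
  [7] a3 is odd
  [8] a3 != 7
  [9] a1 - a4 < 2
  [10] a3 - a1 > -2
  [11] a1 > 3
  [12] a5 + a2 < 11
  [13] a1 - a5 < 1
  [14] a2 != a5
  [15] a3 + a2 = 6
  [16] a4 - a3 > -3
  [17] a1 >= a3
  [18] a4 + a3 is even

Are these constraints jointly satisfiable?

Satisfiable

Setting (a1, a2, a3, a4, a5) = (4, 3, 3, 3, 5) satisfies everything: constraint 6: a4 + a3 = 6; constraint 9: a1 - a4 = 1; constraint 10: a3 - a1 = -1, and the others follow.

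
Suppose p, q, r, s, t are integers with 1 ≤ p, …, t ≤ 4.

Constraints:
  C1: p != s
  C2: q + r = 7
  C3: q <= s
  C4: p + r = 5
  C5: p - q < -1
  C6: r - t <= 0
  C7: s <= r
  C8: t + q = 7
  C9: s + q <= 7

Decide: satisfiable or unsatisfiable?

Satisfiable

The assignment p = 1, q = 3, r = 4, s = 4, t = 4 works:
  constraint 2 holds since q + r = 7.
  constraint 4 holds since p + r = 5.
The rest check out directly.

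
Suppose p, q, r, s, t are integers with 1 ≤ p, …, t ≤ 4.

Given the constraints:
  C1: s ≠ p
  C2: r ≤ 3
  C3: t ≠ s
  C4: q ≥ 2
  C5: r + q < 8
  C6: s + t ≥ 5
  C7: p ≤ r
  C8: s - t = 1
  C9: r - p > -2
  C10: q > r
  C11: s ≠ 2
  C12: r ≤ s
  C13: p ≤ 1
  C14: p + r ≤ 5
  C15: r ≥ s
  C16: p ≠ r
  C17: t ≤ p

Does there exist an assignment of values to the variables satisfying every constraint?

From constraints 2 and 15: s ≤ r ≤ 3. From constraints 13 and 17: t ≤ p ≤ 1. Hence s + t ≤ 4. But constraint 6 requires s + t ≥ 5, and 5 > 4. Contradiction.

Unsatisfiable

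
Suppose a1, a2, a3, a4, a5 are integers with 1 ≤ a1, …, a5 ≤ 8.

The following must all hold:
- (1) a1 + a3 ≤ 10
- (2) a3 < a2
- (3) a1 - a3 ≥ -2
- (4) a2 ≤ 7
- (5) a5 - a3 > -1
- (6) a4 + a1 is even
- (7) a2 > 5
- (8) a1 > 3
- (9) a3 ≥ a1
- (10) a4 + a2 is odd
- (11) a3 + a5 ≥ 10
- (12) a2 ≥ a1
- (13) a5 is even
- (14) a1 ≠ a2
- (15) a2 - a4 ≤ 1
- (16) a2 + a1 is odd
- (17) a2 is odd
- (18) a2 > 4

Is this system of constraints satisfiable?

Try a1 = 4, a2 = 7, a3 = 4, a4 = 8, a5 = 6.
Check constraint 1: a1 + a3 = 8; constraint 3: a1 - a3 = 0; constraint 5: a5 - a3 = 2. The remaining constraints are straightforward to verify.

Satisfiable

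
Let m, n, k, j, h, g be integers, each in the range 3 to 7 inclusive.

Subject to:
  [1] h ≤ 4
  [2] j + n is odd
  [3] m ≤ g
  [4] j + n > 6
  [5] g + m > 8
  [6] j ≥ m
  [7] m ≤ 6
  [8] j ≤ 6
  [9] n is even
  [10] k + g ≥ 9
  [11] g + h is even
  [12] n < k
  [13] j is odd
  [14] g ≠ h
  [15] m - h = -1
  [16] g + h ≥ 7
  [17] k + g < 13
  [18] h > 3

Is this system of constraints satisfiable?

Take m = 3, n = 4, k = 6, j = 3, h = 4, g = 6. Then constraint 4: j + n = 7; constraint 5: g + m = 9; constraint 10: k + g = 12, and every other listed constraint is also met.

Satisfiable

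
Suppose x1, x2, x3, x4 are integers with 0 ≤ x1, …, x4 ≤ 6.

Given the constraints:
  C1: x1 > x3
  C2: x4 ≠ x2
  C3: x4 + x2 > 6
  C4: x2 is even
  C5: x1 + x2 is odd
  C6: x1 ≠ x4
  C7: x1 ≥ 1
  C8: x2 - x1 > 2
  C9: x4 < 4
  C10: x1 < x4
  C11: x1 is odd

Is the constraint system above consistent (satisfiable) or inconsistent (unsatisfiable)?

Try x1 = 1, x2 = 6, x3 = 0, x4 = 2.
Check constraint 3: x4 + x2 = 8; constraint 8: x2 - x1 = 5. The remaining constraints are straightforward to verify.

Satisfiable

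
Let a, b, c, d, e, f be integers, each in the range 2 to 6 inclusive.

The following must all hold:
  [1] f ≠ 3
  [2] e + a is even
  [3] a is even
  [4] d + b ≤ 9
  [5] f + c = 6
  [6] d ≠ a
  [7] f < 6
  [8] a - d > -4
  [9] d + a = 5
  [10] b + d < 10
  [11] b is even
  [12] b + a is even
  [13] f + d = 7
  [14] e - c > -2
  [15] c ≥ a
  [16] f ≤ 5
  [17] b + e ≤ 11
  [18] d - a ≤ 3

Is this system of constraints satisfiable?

Take a = 2, b = 6, c = 2, d = 3, e = 2, f = 4. Then constraint 4: d + b = 9; constraint 5: f + c = 6; constraint 8: a - d = -1, and every other listed constraint is also met.

Satisfiable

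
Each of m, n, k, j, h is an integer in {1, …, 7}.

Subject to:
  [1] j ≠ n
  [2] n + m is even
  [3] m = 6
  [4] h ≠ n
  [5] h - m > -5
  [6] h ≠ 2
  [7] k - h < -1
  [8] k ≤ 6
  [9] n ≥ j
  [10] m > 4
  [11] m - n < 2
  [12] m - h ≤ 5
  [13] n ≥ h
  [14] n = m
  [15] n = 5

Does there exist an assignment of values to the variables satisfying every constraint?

Constraint 15 fixes n = 5 and constraint 3 fixes m = 6, but constraint 14 requires n = m. Since 5 ≠ 6, contradiction.

Unsatisfiable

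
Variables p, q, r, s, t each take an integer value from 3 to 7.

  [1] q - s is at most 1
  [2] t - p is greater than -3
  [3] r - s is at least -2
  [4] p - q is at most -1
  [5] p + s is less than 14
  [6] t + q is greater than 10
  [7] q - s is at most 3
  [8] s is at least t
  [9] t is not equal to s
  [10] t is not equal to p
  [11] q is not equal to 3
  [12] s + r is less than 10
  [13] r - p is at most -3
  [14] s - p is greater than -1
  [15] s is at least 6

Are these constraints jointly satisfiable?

Constraints 1, 3, 4, and 13 give q − p ≥ 1, p − r ≥ 3, r − s ≥ -2, s − q ≥ -1.
Adding all 4 inequalities: the left sides telescope to 0, and the right sides sum to 1 + 3 + (-2) + (-1) = 1. So 0 ≥ 1, which is false.

Unsatisfiable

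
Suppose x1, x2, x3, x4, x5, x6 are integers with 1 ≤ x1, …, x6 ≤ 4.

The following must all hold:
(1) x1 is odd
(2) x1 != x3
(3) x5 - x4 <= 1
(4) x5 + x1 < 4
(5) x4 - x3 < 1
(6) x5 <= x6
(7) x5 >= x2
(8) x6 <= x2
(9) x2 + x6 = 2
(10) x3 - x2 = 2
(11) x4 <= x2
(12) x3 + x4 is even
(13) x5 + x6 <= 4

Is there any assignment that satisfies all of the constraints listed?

Try x1 = 1, x2 = 1, x3 = 3, x4 = 1, x5 = 1, x6 = 1.
Check constraint 3: x5 - x4 = 0; constraint 4: x5 + x1 = 2; constraint 5: x4 - x3 = -2. The remaining constraints are straightforward to verify.

Satisfiable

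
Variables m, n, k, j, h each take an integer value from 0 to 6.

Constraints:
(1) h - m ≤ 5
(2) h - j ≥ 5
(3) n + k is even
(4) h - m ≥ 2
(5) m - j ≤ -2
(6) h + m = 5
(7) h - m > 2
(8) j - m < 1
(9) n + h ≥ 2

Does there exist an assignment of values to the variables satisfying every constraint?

Constraints 1, 2, and 5 give m − h ≥ -5, h − j ≥ 5, j − m ≥ 2.
Adding all 3 inequalities: the left sides telescope to 0, and the right sides sum to (-5) + 5 + 2 = 2. So 0 ≥ 2, which is false.

Unsatisfiable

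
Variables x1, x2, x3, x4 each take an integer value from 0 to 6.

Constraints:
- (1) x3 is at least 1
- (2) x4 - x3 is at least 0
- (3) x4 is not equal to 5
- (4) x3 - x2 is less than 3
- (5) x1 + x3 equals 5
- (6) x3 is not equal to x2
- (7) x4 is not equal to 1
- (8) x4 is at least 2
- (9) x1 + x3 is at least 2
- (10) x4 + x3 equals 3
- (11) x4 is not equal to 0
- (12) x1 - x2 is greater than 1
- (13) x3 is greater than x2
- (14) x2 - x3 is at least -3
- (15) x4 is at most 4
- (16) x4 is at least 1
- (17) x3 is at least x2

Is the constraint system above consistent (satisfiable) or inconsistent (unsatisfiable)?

Take x1 = 4, x2 = 0, x3 = 1, x4 = 2. Then constraint 2: x4 - x3 = 1; constraint 4: x3 - x2 = 1, and every other listed constraint is also met.

Satisfiable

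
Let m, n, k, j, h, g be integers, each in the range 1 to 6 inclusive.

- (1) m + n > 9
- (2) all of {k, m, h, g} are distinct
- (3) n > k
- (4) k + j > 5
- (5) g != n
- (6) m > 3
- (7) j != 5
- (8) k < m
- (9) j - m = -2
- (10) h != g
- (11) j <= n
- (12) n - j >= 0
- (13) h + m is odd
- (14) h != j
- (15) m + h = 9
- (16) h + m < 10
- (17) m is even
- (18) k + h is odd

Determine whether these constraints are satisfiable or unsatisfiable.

Satisfiable

Try m = 6, n = 6, k = 4, j = 4, h = 3, g = 1.
Check constraint 1: m + n = 12; constraint 4: k + j = 8. The remaining constraints are straightforward to verify.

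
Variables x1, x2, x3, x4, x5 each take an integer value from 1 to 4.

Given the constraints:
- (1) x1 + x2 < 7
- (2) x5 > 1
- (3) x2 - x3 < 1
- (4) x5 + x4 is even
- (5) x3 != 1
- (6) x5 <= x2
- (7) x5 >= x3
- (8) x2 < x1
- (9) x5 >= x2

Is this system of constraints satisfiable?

Satisfiable

Setting (x1, x2, x3, x4, x5) = (4, 2, 2, 4, 2) satisfies everything: constraint 1: x1 + x2 = 6; constraint 3: x2 - x3 = 0; constraint 4: x5 + x4 = 6 is even, and the others follow.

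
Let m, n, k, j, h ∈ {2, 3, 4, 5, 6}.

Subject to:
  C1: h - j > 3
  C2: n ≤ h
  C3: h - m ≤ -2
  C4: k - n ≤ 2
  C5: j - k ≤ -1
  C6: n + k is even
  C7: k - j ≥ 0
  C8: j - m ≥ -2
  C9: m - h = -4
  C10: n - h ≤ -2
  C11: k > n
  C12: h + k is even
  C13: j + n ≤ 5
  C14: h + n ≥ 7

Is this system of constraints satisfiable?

Unsatisfiable

Constraints 3, 4, 5, 8, and 10 give k − j ≥ 1, j − m ≥ -2, m − h ≥ 2, h − n ≥ 2, n − k ≥ -2.
Adding all 5 inequalities: the left sides telescope to 0, and the right sides sum to 1 + (-2) + 2 + 2 + (-2) = 1. So 0 ≥ 1, which is false.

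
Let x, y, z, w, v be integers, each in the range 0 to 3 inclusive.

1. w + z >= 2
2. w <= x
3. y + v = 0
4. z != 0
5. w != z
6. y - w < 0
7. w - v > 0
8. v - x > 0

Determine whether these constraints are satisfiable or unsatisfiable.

Unsatisfiable

Constraints 2, 7, and 8 give w ≤ x, x < v, v < w. Chaining: w ≤ x < v < w, which forces w < w — impossible.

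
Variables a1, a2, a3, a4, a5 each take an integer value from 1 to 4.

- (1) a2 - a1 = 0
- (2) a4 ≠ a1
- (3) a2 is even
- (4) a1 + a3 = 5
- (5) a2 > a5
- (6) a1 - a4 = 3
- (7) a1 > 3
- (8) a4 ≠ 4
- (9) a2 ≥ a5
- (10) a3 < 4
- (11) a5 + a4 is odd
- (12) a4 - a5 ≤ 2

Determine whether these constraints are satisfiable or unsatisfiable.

Satisfiable

The assignment a1 = 4, a2 = 4, a3 = 1, a4 = 1, a5 = 2 works:
  constraint 1 holds since a2 - a1 = 0.
  constraint 4 holds since a1 + a3 = 5.
  constraint 6 holds since a1 - a4 = 3.
The rest check out directly.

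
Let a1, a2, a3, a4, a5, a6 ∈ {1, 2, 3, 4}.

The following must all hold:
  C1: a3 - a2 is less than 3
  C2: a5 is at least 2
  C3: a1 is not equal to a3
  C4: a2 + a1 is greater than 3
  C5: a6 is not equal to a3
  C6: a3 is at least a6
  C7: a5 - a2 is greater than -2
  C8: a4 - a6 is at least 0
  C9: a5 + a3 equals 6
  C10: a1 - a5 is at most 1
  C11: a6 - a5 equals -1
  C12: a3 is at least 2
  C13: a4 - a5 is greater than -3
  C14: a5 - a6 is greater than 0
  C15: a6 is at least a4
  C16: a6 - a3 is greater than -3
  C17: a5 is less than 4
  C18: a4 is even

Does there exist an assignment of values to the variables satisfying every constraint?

Satisfiable

One satisfying assignment is a1 = 2, a2 = 3, a3 = 3, a4 = 2, a5 = 3, a6 = 2.
For the less obvious constraints — constraint 1: a3 - a2 = 0; constraint 4: a2 + a1 = 5; constraint 7: a5 - a2 = 0 — and the others hold by inspection.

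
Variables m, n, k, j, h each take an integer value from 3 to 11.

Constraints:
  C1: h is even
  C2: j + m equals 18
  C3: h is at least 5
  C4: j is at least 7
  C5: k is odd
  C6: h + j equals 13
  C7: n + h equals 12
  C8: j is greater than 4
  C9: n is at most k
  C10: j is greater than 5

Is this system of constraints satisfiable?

Take m = 11, n = 6, k = 7, j = 7, h = 6. Then constraint 2: j + m = 18; constraint 6: h + j = 13; constraint 7: n + h = 12, and every other listed constraint is also met.

Satisfiable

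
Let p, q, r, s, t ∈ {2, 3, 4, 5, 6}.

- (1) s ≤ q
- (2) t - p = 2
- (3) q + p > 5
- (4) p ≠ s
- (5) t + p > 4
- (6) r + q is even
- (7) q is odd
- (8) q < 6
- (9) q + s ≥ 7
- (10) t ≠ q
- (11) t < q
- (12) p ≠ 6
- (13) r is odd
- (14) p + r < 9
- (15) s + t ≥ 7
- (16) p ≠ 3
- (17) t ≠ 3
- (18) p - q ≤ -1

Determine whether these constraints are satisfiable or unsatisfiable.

Satisfiable

Setting (p, q, r, s, t) = (2, 5, 5, 5, 4) satisfies everything: constraint 2: t - p = 2; constraint 3: q + p = 7, and the others follow.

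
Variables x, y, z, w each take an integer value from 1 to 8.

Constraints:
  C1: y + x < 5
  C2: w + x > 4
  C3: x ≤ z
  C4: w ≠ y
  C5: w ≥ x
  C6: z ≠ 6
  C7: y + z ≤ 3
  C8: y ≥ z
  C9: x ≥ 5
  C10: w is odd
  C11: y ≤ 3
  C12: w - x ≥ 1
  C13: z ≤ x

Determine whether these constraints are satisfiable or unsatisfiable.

Unsatisfiable

From constraints 3 and 9: z ≥ x and x ≥ 5, so z ≥ 5. From constraints 8 and 11: z ≤ y and y ≤ 3, so z ≤ 3. But 3 < 5, so no value of z works.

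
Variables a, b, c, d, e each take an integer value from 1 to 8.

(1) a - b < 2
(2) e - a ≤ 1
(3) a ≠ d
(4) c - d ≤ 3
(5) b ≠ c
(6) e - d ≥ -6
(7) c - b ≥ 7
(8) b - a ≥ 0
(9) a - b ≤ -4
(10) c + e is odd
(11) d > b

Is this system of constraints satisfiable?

Unsatisfiable

Constraints 2, 4, 6, 7, and 9 give b − a ≥ 4, a − e ≥ -1, e − d ≥ -6, d − c ≥ -3, c − b ≥ 7.
Adding all 5 inequalities: the left sides telescope to 0, and the right sides sum to 4 + (-1) + (-6) + (-3) + 7 = 1. So 0 ≥ 1, which is false.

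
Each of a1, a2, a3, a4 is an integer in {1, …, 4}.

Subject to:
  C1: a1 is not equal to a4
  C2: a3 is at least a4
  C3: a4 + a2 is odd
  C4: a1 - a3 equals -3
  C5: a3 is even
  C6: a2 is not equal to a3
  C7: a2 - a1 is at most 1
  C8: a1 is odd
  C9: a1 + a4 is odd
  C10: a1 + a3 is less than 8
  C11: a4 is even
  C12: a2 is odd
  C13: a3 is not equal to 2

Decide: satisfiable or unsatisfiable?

Satisfiable

Try a1 = 1, a2 = 1, a3 = 4, a4 = 4.
Check constraint 4: a1 - a3 = -3; constraint 7: a2 - a1 = 0; constraint 10: a1 + a3 = 5. The remaining constraints are straightforward to verify.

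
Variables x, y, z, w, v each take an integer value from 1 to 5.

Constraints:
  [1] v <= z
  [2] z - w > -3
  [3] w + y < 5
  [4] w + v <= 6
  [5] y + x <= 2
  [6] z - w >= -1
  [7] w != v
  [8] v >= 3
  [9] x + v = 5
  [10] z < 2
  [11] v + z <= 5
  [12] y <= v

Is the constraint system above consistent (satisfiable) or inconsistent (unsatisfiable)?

From constraints 1 and 8: z ≥ v and v ≥ 3, so z ≥ 3. From constraint 10: z ≤ 1. But 1 < 3, so no value of z works.

Unsatisfiable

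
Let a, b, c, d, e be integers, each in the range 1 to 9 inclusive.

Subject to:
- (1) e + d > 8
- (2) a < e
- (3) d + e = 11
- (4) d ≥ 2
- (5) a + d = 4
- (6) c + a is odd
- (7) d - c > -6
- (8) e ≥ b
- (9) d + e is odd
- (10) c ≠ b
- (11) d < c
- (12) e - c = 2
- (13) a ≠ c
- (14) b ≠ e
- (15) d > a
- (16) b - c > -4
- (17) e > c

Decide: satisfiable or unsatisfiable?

One satisfying assignment is a = 1, b = 3, c = 6, d = 3, e = 8.
For the less obvious constraints — constraint 1: e + d = 11; constraint 3: d + e = 11; constraint 5: a + d = 4 — and the others hold by inspection.

Satisfiable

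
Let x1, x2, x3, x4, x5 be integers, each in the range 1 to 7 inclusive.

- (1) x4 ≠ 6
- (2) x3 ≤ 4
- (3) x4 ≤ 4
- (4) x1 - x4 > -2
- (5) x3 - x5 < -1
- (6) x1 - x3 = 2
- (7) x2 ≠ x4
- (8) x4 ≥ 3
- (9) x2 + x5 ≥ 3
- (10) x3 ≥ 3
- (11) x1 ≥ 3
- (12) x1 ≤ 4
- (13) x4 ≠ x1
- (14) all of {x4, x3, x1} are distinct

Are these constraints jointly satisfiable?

Constraints 2, 3, 8, 10, 11, and 12 confine each of x4, x3, x1 to the 2 values {3, 4}.
Constraint 14 requires all 3 of them to be distinct, but only 2 values are available — impossible by the pigeonhole principle.

Unsatisfiable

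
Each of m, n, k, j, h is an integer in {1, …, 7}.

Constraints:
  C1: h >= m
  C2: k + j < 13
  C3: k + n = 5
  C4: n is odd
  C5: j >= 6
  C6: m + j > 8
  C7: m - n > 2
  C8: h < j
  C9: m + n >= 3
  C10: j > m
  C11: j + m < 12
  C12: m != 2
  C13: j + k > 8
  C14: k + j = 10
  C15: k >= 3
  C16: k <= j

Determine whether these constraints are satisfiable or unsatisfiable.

Take m = 4, n = 1, k = 4, j = 6, h = 4. Then constraint 2: k + j = 10; constraint 3: k + n = 5, and every other listed constraint is also met.

Satisfiable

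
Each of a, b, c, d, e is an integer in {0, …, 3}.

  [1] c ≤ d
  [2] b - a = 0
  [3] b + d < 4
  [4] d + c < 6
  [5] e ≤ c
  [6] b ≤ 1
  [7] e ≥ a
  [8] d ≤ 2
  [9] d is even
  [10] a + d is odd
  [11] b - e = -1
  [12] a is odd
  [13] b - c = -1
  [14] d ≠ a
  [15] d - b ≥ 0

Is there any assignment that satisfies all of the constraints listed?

Satisfiable

The assignment a = 1, b = 1, c = 2, d = 2, e = 2 works:
  constraint 2 holds since b - a = 0.
  constraint 3 holds since b + d = 3.
  constraint 4 holds since d + c = 4.
The rest check out directly.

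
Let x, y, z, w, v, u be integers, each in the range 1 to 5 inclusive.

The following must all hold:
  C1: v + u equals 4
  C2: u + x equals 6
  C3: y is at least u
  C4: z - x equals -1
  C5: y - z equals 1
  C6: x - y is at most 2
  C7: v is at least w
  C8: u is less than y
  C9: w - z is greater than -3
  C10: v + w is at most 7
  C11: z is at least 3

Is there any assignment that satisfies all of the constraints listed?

Try x = 5, y = 5, z = 4, w = 2, v = 3, u = 1.
Check constraint 1: v + u = 4; constraint 2: u + x = 6. The remaining constraints are straightforward to verify.

Satisfiable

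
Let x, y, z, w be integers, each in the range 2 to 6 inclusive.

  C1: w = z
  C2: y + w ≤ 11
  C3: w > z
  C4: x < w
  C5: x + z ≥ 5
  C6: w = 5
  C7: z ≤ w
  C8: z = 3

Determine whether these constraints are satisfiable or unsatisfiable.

Constraint 6 fixes w = 5 and constraint 8 fixes z = 3, but constraint 1 requires w = z. Since 5 ≠ 3, contradiction.

Unsatisfiable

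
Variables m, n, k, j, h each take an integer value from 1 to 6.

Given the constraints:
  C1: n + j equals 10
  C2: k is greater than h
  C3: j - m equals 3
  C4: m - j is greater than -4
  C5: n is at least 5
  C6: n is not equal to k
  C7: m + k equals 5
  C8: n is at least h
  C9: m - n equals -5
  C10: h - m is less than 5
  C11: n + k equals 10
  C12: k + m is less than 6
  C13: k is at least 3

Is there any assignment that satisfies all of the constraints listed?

Satisfiable

Setting (m, n, k, j, h) = (1, 6, 4, 4, 3) satisfies everything: constraint 1: n + j = 10; constraint 3: j - m = 3, and the others follow.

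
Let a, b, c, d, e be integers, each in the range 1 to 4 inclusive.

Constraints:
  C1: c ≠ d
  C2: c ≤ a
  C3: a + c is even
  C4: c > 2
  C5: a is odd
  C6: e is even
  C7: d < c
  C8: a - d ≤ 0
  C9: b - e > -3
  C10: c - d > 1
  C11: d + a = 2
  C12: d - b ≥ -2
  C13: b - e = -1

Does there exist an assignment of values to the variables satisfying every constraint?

Constraints 2, 7, and 8 give c ≤ a, a ≤ d, d < c. Chaining: c ≤ a ≤ d < c, which forces c < c — impossible.

Unsatisfiable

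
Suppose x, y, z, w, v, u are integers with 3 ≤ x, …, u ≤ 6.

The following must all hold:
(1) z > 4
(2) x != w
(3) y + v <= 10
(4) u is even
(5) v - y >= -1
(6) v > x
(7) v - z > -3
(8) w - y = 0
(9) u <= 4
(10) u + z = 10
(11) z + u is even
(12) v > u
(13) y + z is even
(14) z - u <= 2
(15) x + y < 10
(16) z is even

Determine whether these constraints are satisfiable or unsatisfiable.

Satisfiable

The assignment x = 3, y = 4, z = 6, w = 4, v = 5, u = 4 works:
  constraint 3 holds since y + v = 9.
  constraint 5 holds since v - y = 1.
The rest check out directly.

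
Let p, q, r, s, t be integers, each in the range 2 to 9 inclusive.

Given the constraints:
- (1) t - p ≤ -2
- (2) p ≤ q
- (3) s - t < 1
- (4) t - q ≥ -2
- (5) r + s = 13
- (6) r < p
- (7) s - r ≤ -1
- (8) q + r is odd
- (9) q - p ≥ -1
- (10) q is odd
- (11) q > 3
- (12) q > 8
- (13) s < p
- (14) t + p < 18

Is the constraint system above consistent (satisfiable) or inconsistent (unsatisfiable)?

Setting (p, q, r, s, t) = (9, 9, 8, 5, 7) satisfies everything: constraint 1: t - p = -2; constraint 3: s - t = -2; constraint 4: t - q = -2, and the others follow.

Satisfiable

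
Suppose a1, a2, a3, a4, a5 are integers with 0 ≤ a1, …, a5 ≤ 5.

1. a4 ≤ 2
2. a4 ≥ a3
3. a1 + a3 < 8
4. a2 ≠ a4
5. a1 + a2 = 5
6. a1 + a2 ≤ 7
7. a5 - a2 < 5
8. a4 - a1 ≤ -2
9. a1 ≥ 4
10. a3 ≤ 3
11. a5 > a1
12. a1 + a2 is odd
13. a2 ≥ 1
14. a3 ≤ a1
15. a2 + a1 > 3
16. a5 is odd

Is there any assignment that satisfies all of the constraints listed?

The assignment a1 = 4, a2 = 1, a3 = 1, a4 = 2, a5 = 5 works:
  constraint 3 holds since a1 + a3 = 5.
  constraint 5 holds since a1 + a2 = 5.
  constraint 6 holds since a1 + a2 = 5.
The rest check out directly.

Satisfiable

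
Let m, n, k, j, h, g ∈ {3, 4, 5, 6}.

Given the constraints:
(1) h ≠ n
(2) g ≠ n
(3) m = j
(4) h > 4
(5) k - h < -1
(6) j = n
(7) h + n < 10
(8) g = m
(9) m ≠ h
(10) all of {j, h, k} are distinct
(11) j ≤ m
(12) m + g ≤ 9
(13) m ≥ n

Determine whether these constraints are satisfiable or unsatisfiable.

From constraints 3, 6, and 8, g = m = j = n, so g = n. But constraint 2 says g ≠ n. Contradiction.

Unsatisfiable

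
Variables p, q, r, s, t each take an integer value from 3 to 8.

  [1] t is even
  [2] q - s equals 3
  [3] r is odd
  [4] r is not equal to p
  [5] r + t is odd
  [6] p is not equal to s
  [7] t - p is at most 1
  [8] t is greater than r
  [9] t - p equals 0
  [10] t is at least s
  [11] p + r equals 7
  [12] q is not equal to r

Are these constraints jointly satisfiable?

Satisfiable

The assignment p = 4, q = 6, r = 3, s = 3, t = 4 works:
  constraint 2 holds since q - s = 3.
  constraint 7 holds since t - p = 0.
The rest check out directly.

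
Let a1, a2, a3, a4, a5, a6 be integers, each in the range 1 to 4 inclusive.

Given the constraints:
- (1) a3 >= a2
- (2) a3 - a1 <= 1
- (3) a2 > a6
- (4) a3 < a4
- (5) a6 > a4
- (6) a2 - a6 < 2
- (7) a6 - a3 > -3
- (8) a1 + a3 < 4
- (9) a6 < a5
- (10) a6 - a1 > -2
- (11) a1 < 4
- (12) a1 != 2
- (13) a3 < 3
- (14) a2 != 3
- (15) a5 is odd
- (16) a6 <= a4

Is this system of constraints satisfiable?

Unsatisfiable

Constraints 1, 3, 4, and 5 give a2 ≤ a3, a3 < a4, a4 < a6, a6 < a2. Chaining: a2 ≤ a3 < a4 < a6 < a2, which forces a2 < a2 — impossible.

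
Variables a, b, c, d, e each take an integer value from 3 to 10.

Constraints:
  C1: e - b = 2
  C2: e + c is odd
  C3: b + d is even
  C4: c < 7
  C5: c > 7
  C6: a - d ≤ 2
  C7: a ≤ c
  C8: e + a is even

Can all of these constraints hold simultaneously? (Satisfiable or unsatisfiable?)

From constraint 5: c ≥ 8. From constraint 4: c ≤ 6. But 6 < 8, so no value of c works.

Unsatisfiable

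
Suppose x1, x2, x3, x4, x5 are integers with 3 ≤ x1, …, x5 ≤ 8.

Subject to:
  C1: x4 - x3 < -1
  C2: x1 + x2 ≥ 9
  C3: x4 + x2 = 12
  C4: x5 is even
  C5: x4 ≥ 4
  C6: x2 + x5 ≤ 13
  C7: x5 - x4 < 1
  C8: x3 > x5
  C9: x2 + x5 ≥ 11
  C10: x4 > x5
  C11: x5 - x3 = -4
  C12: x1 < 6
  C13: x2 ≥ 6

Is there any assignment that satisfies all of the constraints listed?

Satisfiable

Take x1 = 4, x2 = 7, x3 = 8, x4 = 5, x5 = 4. Then constraint 1: x4 - x3 = -3; constraint 2: x1 + x2 = 11; constraint 3: x4 + x2 = 12, and every other listed constraint is also met.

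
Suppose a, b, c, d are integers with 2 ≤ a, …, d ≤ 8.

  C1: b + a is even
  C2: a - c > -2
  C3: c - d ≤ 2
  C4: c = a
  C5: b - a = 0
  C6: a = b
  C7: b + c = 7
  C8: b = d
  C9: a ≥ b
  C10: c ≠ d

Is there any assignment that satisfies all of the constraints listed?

From constraints 4, 6, and 8, c = a = b = d, so c = d. But constraint 10 says c ≠ d. Contradiction.

Unsatisfiable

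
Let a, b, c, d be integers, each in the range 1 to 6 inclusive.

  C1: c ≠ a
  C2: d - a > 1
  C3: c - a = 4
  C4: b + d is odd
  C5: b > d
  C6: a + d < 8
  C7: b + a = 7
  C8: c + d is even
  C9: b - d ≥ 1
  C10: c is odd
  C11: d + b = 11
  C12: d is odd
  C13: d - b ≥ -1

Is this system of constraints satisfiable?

Satisfiable

Take a = 1, b = 6, c = 5, d = 5. Then constraint 2: d - a = 4; constraint 3: c - a = 4; constraint 6: a + d = 6, and every other listed constraint is also met.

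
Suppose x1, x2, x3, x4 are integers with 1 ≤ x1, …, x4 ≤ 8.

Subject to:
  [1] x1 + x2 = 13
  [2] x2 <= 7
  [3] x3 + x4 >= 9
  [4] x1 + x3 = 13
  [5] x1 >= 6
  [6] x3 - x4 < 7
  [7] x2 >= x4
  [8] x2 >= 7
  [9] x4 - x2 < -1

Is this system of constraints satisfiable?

Try x1 = 6, x2 = 7, x3 = 7, x4 = 3.
Check constraint 1: x1 + x2 = 13; constraint 3: x3 + x4 = 10; constraint 4: x1 + x3 = 13. The remaining constraints are straightforward to verify.

Satisfiable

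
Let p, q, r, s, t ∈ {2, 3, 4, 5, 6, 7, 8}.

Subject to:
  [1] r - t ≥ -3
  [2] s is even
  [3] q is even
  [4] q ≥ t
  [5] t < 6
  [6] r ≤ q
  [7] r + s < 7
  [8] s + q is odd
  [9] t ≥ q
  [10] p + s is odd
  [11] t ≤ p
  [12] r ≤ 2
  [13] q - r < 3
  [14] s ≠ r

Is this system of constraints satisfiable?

Unsatisfiable

Constraint 2 makes s even and constraint 3 makes q even, so s + q must be even. Constraint 8 says s + q is odd — contradiction.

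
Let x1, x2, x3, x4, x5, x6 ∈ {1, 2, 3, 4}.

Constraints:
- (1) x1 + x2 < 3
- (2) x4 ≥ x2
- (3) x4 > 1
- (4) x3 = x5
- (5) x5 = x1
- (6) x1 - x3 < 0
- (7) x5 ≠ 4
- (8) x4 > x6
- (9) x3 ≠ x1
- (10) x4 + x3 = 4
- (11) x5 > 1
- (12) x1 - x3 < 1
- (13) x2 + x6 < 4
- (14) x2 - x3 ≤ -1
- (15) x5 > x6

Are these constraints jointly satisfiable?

Unsatisfiable

From constraints 4 and 5, x3 = x5 = x1, so x3 = x1. But constraint 9 says x3 ≠ x1. Contradiction.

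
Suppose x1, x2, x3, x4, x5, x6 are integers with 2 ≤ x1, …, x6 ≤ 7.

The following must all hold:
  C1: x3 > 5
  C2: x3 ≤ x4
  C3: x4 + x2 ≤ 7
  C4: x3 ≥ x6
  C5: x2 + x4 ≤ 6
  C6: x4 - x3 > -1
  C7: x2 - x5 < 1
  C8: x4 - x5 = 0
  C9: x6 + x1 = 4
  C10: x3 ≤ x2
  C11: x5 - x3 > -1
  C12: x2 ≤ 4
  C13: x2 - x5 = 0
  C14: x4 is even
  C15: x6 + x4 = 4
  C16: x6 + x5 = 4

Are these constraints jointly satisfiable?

From constraint 1: x3 ≥ 6. From constraints 10 and 12: x3 ≤ x2 and x2 ≤ 4, so x3 ≤ 4. But 4 < 6, so no value of x3 works.

Unsatisfiable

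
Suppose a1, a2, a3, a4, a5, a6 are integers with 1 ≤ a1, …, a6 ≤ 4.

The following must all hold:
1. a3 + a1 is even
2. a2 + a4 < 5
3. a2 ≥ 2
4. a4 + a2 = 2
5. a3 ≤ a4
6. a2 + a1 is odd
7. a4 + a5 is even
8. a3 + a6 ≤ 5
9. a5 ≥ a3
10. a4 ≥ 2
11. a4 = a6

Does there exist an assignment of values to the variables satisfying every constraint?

Unsatisfiable

From constraint 10: a4 ≥ 2. From constraint 3: a2 ≥ 2. Hence a4 + a2 ≥ 4. But constraint 4 requires a4 + a2 = 2, and 2 < 4. Contradiction.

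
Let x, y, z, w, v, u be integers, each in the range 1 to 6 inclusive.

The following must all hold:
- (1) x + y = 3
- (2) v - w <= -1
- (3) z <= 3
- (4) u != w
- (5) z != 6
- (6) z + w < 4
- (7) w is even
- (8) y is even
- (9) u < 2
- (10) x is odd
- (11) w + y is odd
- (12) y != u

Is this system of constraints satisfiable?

Constraint 7 makes w even and constraint 8 makes y even, so w + y must be even. Constraint 11 says w + y is odd — contradiction.

Unsatisfiable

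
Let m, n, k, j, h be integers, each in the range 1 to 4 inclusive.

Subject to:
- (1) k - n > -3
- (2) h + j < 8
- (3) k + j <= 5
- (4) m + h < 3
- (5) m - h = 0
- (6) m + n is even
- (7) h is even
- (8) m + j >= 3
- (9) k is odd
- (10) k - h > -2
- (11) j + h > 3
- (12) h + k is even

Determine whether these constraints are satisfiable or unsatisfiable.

Unsatisfiable

Constraint 7 makes h even and constraint 9 makes k odd, so h + k must be odd. Constraint 12 says h + k is even — contradiction.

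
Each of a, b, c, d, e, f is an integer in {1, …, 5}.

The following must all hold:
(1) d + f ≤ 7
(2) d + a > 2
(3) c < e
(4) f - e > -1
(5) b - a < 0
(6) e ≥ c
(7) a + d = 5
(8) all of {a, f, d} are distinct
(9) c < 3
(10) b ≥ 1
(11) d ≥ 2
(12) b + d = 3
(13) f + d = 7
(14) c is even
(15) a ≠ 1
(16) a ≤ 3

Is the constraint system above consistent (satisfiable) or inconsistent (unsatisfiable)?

Satisfiable

Take a = 3, b = 1, c = 2, d = 2, e = 5, f = 5. Then constraint 1: d + f = 7; constraint 2: d + a = 5, and every other listed constraint is also met.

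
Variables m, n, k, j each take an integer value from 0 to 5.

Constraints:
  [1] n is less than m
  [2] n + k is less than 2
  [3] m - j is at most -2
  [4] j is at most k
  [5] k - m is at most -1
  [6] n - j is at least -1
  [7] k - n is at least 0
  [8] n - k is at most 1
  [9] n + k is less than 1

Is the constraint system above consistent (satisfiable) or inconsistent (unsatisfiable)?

Constraints 3, 5, 6, and 7 give m − k ≥ 1, k − n ≥ 0, n − j ≥ -1, j − m ≥ 2.
Adding all 4 inequalities: the left sides telescope to 0, and the right sides sum to 1 + 0 + (-1) + 2 = 2. So 0 ≥ 2, which is false.

Unsatisfiable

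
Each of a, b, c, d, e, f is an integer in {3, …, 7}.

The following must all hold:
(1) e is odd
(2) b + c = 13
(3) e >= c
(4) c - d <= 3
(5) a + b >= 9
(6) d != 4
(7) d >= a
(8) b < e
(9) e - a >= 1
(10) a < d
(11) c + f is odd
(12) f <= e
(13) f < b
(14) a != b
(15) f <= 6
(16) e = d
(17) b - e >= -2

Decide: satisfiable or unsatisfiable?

Setting (a, b, c, d, e, f) = (3, 6, 7, 7, 7, 4) satisfies everything: constraint 2: b + c = 13; constraint 4: c - d = 0, and the others follow.

Satisfiable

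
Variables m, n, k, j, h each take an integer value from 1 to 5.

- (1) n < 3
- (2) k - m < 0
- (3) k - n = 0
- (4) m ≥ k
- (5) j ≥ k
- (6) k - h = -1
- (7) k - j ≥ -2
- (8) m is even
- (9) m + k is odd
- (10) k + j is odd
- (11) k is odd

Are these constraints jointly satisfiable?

One satisfying assignment is m = 2, n = 1, k = 1, j = 2, h = 2.
For the less obvious constraints — constraint 2: k - m = -1; constraint 3: k - n = 0 — and the others hold by inspection.

Satisfiable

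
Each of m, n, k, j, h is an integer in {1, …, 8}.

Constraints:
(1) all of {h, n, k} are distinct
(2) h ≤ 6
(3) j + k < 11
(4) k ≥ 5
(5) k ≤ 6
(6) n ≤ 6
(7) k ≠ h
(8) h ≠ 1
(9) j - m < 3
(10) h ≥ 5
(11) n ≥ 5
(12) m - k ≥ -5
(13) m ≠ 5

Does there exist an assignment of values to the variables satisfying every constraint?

Unsatisfiable

Constraints 2, 4, 5, 6, 10, and 11 confine each of h, n, k to the 2 values {5, 6}.
Constraint 1 requires all 3 of them to be distinct, but only 2 values are available — impossible by the pigeonhole principle.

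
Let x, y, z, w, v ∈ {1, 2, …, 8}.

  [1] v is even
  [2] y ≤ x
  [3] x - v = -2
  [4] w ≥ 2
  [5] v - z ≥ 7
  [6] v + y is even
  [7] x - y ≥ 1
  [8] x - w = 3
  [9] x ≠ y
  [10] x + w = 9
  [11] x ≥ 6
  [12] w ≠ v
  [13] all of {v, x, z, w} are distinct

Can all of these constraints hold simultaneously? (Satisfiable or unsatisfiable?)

Setting (x, y, z, w, v) = (6, 2, 1, 3, 8) satisfies everything: constraint 3: x - v = -2; constraint 5: v - z = 7, and the others follow.

Satisfiable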